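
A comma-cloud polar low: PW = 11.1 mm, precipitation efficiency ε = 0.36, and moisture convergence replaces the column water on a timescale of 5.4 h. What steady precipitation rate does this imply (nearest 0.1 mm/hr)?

Each overturning extracts ε × PW = 0.36 × 11.1 = 3.996 mm.
Rate = ε·PW / τ = 3.996 / 5.4 h = 0.7 mm/hr.

R ≈ 0.7 mm/hr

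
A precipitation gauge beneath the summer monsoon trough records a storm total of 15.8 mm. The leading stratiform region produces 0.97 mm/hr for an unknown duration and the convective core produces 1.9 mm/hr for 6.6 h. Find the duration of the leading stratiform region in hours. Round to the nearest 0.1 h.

Known phases: 1.9 × 6.6 = 12.54 mm.
Remaining depth = 15.8 − 12.54 = 3.26 mm.
Duration = 3.26 / 0.97 = 3.4 h.

duration ≈ 3.4 h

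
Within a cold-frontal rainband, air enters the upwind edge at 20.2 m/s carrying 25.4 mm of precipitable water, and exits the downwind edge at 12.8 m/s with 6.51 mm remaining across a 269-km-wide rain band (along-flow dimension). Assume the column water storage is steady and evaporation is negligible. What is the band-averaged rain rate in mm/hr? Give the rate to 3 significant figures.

R ≈ 5.75 mm/hr

Column moisture flux per unit crosswind length is F = V × PW.
Inflow: F_in = 20.2 × 25.4 = 513.08 mm·m/s
Outflow: F_out = 12.8 × 6.51 = 83.328 mm·m/s
Steady-state rate R = (F_in − F_out)/L = (513.08 − 83.328) / 269000 m = 1.598e-03 mm/s.
R = 1.598e-03 × 3600 = 5.75 mm/hr.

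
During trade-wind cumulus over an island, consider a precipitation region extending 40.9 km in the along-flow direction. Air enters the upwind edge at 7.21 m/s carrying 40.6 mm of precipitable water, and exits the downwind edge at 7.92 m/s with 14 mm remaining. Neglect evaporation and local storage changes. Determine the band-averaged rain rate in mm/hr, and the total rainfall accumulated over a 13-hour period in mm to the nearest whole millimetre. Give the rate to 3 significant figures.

Column moisture flux per unit crosswind length is F = V × PW.
Inflow: F_in = 7.21 × 40.6 = 292.726 mm·m/s
Outflow: F_out = 7.92 × 14 = 110.88 mm·m/s
Steady-state rate R = (F_in − F_out)/L = (292.726 − 110.88) / 40900 m = 4.446e-03 mm/s.
R = 4.446e-03 × 3600 = 16.0 mm/hr.
Over 13 h: total = 16.0 × 13 = 208 mm.

R ≈ 16.0 mm/hr; total ≈ 208 mm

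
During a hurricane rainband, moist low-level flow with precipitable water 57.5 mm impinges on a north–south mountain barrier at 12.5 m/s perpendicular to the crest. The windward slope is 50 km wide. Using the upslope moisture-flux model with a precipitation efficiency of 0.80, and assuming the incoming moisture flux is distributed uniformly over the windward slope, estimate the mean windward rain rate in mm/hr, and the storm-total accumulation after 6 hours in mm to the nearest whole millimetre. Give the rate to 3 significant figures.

R ≈ 41.4 mm/hr; total ≈ 248 mm

Incoming column moisture flux per unit ridge length: F = V × PW = 12.5 × 57.5 = 718.75 mm·m/s.
Spread over the 50 km slope with efficiency ε = 0.80: R = ε·F/W = 0.80 × 718.75 / 50000 m = 1.150e-02 mm/s.
R = 1.150e-02 × 3600 = 41.4 mm/hr.
Over 6 h: total = 41.4 × 6 = 248.4 ≈ 248 mm.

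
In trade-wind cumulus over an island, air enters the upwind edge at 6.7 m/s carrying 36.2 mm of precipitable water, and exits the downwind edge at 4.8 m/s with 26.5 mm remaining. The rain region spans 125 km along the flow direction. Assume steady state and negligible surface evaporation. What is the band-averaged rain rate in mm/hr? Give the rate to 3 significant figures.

R ≈ 3.32 mm/hr

Column moisture flux per unit crosswind length is F = V × PW.
Inflow: F_in = 6.7 × 36.2 = 242.54 mm·m/s
Outflow: F_out = 4.8 × 26.5 = 127.2 mm·m/s
Steady-state rate R = (F_in − F_out)/L = (242.54 − 127.2) / 125000 m = 9.227e-04 mm/s.
R = 9.227e-04 × 3600 = 3.32 mm/hr.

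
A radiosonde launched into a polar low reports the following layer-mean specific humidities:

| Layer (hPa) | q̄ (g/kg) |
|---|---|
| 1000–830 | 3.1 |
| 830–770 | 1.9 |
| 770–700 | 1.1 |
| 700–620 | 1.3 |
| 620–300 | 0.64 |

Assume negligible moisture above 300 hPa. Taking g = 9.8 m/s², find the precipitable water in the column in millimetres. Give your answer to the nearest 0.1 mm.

Precipitable water is the column-integrated vapour mass per unit area: PW = (1/g) Σ q̄ Δp, with q in kg/kg and Δp in Pa (1 kg/m² of water = 1 mm).
Layer 1000–830 hPa: Δp = 170 hPa = 17000 Pa, q̄ = 0.0031 kg/kg → 0.0031 × 17000 / 9.8 = 5.38 mm
Layer 830–770 hPa: Δp = 60 hPa = 6000 Pa, q̄ = 0.0019 kg/kg → 0.0019 × 6000 / 9.8 = 1.16 mm
Layer 770–700 hPa: Δp = 70 hPa = 7000 Pa, q̄ = 0.0011 kg/kg → 0.0011 × 7000 / 9.8 = 0.79 mm
Layer 700–620 hPa: Δp = 80 hPa = 8000 Pa, q̄ = 0.0013 kg/kg → 0.0013 × 8000 / 9.8 = 1.06 mm
Layer 620–300 hPa: Δp = 320 hPa = 32000 Pa, q̄ = 0.00064 kg/kg → 0.00064 × 32000 / 9.8 = 2.09 mm
PW = 5.38 + 1.16 + 0.79 + 1.06 + 2.09 = 10.48 ≈ 10.5 mm.

PW ≈ 10.5 mm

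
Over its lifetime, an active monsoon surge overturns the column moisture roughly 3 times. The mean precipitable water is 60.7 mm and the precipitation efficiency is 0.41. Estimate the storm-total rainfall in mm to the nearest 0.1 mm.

rainfall ≈ 74.7 mm

Each cycle deposits ε × PW = 0.41 × 60.7 = 24.887 mm.
Over 3 cycles: 3 × 24.887 = 74.7 mm.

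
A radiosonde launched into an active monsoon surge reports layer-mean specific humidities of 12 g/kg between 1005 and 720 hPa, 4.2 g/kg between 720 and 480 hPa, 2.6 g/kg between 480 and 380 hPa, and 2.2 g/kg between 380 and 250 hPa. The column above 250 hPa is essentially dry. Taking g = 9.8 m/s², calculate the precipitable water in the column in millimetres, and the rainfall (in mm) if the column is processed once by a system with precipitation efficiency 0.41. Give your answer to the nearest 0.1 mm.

PW ≈ 50.8 mm; rainfall ≈ 20.8 mm

Precipitable water is the column-integrated vapour mass per unit area: PW = (1/g) Σ q̄ Δp, with q in kg/kg and Δp in Pa (1 kg/m² of water = 1 mm).
Layer 1005–720 hPa: Δp = 285 hPa = 28500 Pa, q̄ = 0.012 kg/kg → 0.012 × 28500 / 9.8 = 34.90 mm
Layer 720–480 hPa: Δp = 240 hPa = 24000 Pa, q̄ = 0.0042 kg/kg → 0.0042 × 24000 / 9.8 = 10.29 mm
Layer 480–380 hPa: Δp = 100 hPa = 10000 Pa, q̄ = 0.0026 kg/kg → 0.0026 × 10000 / 9.8 = 2.65 mm
Layer 380–250 hPa: Δp = 130 hPa = 13000 Pa, q̄ = 0.0022 kg/kg → 0.0022 × 13000 / 9.8 = 2.92 mm
PW = 34.90 + 10.29 + 2.65 + 2.92 = 50.76 ≈ 50.8 mm.
Rainfall = ε × PW = 0.41 × 50.8 = 20.8 mm.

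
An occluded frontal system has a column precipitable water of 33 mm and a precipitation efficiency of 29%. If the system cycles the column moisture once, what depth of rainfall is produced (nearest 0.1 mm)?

rainfall ≈ 9.6 mm

Rainfall = ε × PW = 0.29 × 33 = 9.6 mm.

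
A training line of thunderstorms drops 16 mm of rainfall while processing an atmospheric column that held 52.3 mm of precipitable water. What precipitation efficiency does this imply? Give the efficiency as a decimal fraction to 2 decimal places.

ε = rainfall / PW = 16 / 52.3 = 0.31.

ε ≈ 0.31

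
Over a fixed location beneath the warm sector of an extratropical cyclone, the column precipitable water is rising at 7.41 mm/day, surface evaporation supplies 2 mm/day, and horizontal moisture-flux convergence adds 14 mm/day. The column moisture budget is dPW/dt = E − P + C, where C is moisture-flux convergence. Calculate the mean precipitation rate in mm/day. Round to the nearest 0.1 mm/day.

dPW/dt = +7.41 mm/day.
P = E + C − dPW/dt = 2 + (14) − (+7.41) = 8.6 mm/day.

P ≈ 8.6 mm/day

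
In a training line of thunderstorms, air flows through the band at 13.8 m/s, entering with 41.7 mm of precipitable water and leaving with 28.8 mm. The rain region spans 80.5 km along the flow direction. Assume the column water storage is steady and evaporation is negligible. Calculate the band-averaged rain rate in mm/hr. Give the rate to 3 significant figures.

R ≈ 7.96 mm/hr

Column moisture flux per unit crosswind length is F = V × PW.
Inflow: F_in = 13.8 × 41.7 = 575.46 mm·m/s
Outflow: F_out = 13.8 × 28.8 = 397.44 mm·m/s
Steady-state rate R = (F_in − F_out)/L = (575.46 − 397.44) / 80500 m = 2.211e-03 mm/s.
R = 2.211e-03 × 3600 = 7.96 mm/hr.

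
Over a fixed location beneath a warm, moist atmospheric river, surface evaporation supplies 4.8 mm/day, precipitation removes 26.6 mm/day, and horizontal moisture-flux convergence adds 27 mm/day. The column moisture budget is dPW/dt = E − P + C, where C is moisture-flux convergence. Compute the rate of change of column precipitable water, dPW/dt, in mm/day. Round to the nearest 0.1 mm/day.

dPW/dt = E − P + C = 4.8 − 26.6 + (27) = 5.2 mm/day.

dPW/dt ≈ 5.2 mm/day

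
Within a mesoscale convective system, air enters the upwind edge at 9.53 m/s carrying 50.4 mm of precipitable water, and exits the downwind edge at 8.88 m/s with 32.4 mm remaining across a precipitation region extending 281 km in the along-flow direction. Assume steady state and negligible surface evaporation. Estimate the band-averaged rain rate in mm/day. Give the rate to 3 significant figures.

Column moisture flux per unit crosswind length is F = V × PW.
Inflow: F_in = 9.53 × 50.4 = 480.312 mm·m/s
Outflow: F_out = 8.88 × 32.4 = 287.712 mm·m/s
Steady-state rate R = (F_in − F_out)/L = (480.312 − 287.712) / 281000 m = 6.854e-04 mm/s.
R = 6.854e-04 × 3600 × 24 = 59.2 mm/day.

R ≈ 59.2 mm/day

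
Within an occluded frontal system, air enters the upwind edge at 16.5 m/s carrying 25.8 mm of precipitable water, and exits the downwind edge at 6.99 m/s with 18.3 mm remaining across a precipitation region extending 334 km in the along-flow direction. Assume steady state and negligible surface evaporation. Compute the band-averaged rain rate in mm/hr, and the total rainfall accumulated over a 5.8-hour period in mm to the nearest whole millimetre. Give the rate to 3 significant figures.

Column moisture flux per unit crosswind length is F = V × PW.
Inflow: F_in = 16.5 × 25.8 = 425.7 mm·m/s
Outflow: F_out = 6.99 × 18.3 = 127.917 mm·m/s
Steady-state rate R = (F_in − F_out)/L = (425.7 − 127.917) / 334000 m = 8.916e-04 mm/s.
R = 8.916e-04 × 3600 = 3.21 mm/hr.
Over 5.8 h: total = 3.21 × 5.8 = 18.618 ≈ 19 mm.

R ≈ 3.21 mm/hr; total ≈ 19 mm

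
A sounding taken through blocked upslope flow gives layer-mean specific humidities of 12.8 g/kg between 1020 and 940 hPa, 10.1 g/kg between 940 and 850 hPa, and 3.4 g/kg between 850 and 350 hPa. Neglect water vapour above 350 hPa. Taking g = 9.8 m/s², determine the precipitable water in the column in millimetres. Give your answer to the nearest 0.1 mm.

Precipitable water is the column-integrated vapour mass per unit area: PW = (1/g) Σ q̄ Δp, with q in kg/kg and Δp in Pa (1 kg/m² of water = 1 mm).
Layer 1020–940 hPa: Δp = 80 hPa = 8000 Pa, q̄ = 0.0128 kg/kg → 0.0128 × 8000 / 9.8 = 10.45 mm
Layer 940–850 hPa: Δp = 90 hPa = 9000 Pa, q̄ = 0.0101 kg/kg → 0.0101 × 9000 / 9.8 = 9.28 mm
Layer 850–350 hPa: Δp = 500 hPa = 50000 Pa, q̄ = 0.0034 kg/kg → 0.0034 × 50000 / 9.8 = 17.35 mm
PW = 10.45 + 9.28 + 17.35 = 37.08 ≈ 37.1 mm.

PW ≈ 37.1 mm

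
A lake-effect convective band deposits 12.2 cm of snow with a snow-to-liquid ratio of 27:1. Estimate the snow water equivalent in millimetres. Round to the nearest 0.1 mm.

SWE ≈ 4.5 mm

SWE = snow depth / ratio = 12.2 cm / 27 = 0.452 cm = 4.5 mm.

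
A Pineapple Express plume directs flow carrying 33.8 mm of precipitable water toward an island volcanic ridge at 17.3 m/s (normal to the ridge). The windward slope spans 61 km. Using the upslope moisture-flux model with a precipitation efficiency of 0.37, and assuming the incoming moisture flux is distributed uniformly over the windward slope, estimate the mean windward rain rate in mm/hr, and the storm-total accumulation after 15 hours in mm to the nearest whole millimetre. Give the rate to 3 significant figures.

R ≈ 12.8 mm/hr; total ≈ 192 mm

Incoming column moisture flux per unit ridge length: F = V × PW = 17.3 × 33.8 = 584.74 mm·m/s.
Spread over the 61 km slope with efficiency ε = 0.37: R = ε·F/W = 0.37 × 584.74 / 61000 m = 3.547e-03 mm/s.
R = 3.547e-03 × 3600 = 12.8 mm/hr.
Over 15 h: total = 12.8 × 15 = 192 mm.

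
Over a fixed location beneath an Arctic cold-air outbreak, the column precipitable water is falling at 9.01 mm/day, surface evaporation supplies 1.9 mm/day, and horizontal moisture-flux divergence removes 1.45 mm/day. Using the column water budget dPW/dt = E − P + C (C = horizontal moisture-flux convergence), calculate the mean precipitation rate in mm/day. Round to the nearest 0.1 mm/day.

dPW/dt = -9.01 mm/day.
P = E + C − dPW/dt = 1.9 + (-1.45) − (-9.01) = 9.5 mm/day.

P ≈ 9.5 mm/day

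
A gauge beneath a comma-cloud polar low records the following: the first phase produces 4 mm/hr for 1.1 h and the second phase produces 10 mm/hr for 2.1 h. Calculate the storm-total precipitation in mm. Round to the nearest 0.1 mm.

Total = Σ Rᵢ Δtᵢ = 4 × 1.1 + 10 × 2.1
      = 4.4 + 21 = 25.4 mm.

total ≈ 25.4 mm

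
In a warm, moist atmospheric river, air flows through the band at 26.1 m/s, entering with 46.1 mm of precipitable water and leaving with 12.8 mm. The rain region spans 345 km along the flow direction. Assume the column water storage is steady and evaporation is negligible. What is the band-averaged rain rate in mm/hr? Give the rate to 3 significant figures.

Column moisture flux per unit crosswind length is F = V × PW.
Inflow: F_in = 26.1 × 46.1 = 1203.21 mm·m/s
Outflow: F_out = 26.1 × 12.8 = 334.08 mm·m/s
Steady-state rate R = (F_in − F_out)/L = (1203.21 − 334.08) / 345000 m = 2.519e-03 mm/s.
R = 2.519e-03 × 3600 = 9.07 mm/hr.

R ≈ 9.07 mm/hr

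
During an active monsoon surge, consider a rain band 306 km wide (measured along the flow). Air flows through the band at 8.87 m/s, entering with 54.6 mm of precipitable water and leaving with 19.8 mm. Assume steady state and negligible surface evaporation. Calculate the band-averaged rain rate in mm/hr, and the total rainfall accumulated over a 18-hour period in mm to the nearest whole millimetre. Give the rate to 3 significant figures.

R ≈ 3.63 mm/hr; total ≈ 65 mm

Column moisture flux per unit crosswind length is F = V × PW.
Inflow: F_in = 8.87 × 54.6 = 484.302 mm·m/s
Outflow: F_out = 8.87 × 19.8 = 175.626 mm·m/s
Steady-state rate R = (F_in − F_out)/L = (484.302 − 175.626) / 306000 m = 1.009e-03 mm/s.
R = 1.009e-03 × 3600 = 3.63 mm/hr.
Over 18 h: total = 3.63 × 18 = 65.34 ≈ 65 mm.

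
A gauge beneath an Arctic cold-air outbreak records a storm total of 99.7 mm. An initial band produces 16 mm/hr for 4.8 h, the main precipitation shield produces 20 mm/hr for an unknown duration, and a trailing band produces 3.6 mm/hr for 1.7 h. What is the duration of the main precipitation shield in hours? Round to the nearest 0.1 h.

duration ≈ 0.8 h

Known phases: 16 × 4.8 + 3.6 × 1.7 = 76.8 + 6.12 = 82.92 mm.
Remaining depth = 99.7 − 82.92 = 16.78 mm.
Duration = 16.78 / 20 = 0.8 h.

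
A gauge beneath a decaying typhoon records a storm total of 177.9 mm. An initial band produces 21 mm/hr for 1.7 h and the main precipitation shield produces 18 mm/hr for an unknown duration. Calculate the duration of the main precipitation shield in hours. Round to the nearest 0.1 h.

duration ≈ 7.9 h

Known phases: 21 × 1.7 = 35.7 mm.
Remaining depth = 177.9 − 35.7 = 142.2 mm.
Duration = 142.2 / 18 = 7.9 h.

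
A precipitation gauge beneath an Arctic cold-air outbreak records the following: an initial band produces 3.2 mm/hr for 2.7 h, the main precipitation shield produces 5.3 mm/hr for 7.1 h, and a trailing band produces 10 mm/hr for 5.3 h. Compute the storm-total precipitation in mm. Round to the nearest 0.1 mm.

total ≈ 99.3 mm

Total = Σ Rᵢ Δtᵢ = 3.2 × 2.7 + 5.3 × 7.1 + 10 × 5.3
      = 8.64 + 37.63 + 53 = 99.3 mm.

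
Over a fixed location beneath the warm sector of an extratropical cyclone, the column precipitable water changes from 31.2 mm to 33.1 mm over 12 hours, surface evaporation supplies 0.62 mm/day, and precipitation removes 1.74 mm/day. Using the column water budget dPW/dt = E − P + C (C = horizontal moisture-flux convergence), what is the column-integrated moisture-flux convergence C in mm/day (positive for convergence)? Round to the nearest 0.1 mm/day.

C ≈ 4.9 mm/day

dPW/dt = (33.1 − 31.2) mm / (12/24 day) = +3.800 mm/day.
C = dPW/dt − E + P = (+3.800) − 0.62 + 1.74 = 4.9 mm/day.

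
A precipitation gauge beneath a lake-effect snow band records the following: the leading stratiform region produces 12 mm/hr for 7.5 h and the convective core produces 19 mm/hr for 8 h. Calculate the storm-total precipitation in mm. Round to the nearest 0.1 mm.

Total = Σ Rᵢ Δtᵢ = 12 × 7.5 + 19 × 8
      = 90 + 152 = 242.0 mm.

total ≈ 242.0 mm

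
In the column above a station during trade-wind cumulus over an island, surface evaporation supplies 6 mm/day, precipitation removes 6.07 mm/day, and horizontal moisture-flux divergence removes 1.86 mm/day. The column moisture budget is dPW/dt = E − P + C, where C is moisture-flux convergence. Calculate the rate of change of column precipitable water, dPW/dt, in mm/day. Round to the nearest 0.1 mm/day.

dPW/dt ≈ -1.9 mm/day

dPW/dt = E − P + C = 6 − 6.07 + (-1.86) = -1.9 mm/day.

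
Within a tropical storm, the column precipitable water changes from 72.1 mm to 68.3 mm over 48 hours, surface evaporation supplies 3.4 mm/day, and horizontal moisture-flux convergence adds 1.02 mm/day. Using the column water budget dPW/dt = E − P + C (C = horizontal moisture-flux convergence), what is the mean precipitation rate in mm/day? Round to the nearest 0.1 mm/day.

dPW/dt = (68.3 − 72.1) mm / (48/24 day) = -1.900 mm/day.
P = E + C − dPW/dt = 3.4 + (1.02) − (-1.900) = 6.3 mm/day.

P ≈ 6.3 mm/day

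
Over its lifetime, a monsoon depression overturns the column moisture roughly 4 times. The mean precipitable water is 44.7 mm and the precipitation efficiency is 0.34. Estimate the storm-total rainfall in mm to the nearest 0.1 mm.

rainfall ≈ 60.8 mm

Each cycle deposits ε × PW = 0.34 × 44.7 = 15.198 mm.
Over 4 cycles: 4 × 15.198 = 60.8 mm.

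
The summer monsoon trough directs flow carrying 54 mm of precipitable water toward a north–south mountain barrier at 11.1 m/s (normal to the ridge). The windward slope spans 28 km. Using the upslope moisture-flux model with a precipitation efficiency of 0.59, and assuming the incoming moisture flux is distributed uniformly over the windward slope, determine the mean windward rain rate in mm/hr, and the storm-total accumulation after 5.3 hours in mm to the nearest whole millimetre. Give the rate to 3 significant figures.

R ≈ 45.5 mm/hr; total ≈ 241 mm

Incoming column moisture flux per unit ridge length: F = V × PW = 11.1 × 54 = 599.4 mm·m/s.
Spread over the 28 km slope with efficiency ε = 0.59: R = ε·F/W = 0.59 × 599.4 / 28000 m = 1.263e-02 mm/s.
R = 1.263e-02 × 3600 = 45.5 mm/hr.
Over 5.3 h: total = 45.5 × 5.3 = 241.15 ≈ 241 mm.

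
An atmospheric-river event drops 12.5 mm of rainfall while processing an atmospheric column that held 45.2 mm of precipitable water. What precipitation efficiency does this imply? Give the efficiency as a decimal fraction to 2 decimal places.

ε ≈ 0.28

ε = rainfall / PW = 12.5 / 45.2 = 0.28.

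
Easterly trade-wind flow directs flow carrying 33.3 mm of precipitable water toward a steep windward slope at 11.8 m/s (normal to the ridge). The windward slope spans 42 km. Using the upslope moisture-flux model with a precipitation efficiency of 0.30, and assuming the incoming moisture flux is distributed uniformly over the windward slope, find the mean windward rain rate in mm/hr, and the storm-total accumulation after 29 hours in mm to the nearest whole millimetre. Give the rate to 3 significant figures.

Incoming column moisture flux per unit ridge length: F = V × PW = 11.8 × 33.3 = 392.94 mm·m/s.
Spread over the 42 km slope with efficiency ε = 0.30: R = ε·F/W = 0.30 × 392.94 / 42000 m = 2.807e-03 mm/s.
R = 2.807e-03 × 3600 = 10.1 mm/hr.
Over 29 h: total = 10.1 × 29 = 292.9 ≈ 293 mm.

R ≈ 10.1 mm/hr; total ≈ 293 mm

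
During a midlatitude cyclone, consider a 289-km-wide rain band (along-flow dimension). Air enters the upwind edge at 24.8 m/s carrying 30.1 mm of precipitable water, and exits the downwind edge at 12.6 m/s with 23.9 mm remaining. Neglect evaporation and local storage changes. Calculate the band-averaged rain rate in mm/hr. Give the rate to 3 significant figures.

R ≈ 5.55 mm/hr

Column moisture flux per unit crosswind length is F = V × PW.
Inflow: F_in = 24.8 × 30.1 = 746.48 mm·m/s
Outflow: F_out = 12.6 × 23.9 = 301.14 mm·m/s
Steady-state rate R = (F_in − F_out)/L = (746.48 − 301.14) / 289000 m = 1.541e-03 mm/s.
R = 1.541e-03 × 3600 = 5.55 mm/hr.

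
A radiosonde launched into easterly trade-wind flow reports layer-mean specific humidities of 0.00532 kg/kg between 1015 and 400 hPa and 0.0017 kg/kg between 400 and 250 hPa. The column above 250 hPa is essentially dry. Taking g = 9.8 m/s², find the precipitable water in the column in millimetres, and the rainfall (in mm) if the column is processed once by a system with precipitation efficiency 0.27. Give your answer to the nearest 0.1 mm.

Precipitable water is the column-integrated vapour mass per unit area: PW = (1/g) Σ q̄ Δp, with q in kg/kg and Δp in Pa (1 kg/m² of water = 1 mm).
Layer 1015–400 hPa: Δp = 615 hPa = 61500 Pa, q̄ = 0.00532 kg/kg → 0.00532 × 61500 / 9.8 = 33.39 mm
Layer 400–250 hPa: Δp = 150 hPa = 15000 Pa, q̄ = 0.0017 kg/kg → 0.0017 × 15000 / 9.8 = 2.60 mm
PW = 33.39 + 2.60 = 35.99 ≈ 36.0 mm.
Rainfall = ε × PW = 0.27 × 36.0 = 9.7 mm.

PW ≈ 36.0 mm; rainfall ≈ 9.7 mm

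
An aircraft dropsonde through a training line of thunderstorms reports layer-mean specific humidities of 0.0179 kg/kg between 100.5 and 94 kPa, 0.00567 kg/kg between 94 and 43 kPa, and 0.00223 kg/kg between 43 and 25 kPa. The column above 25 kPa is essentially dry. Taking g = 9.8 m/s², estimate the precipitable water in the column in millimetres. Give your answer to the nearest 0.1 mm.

PW ≈ 45.5 mm

Precipitable water is the column-integrated vapour mass per unit area: PW = (1/g) Σ q̄ Δp, with q in kg/kg and Δp in Pa (1 kg/m² of water = 1 mm).
Layer 100.5–94 kPa: Δp = 65 hPa = 6500 Pa, q̄ = 0.0179 kg/kg → 0.0179 × 6500 / 9.8 = 11.87 mm
Layer 94–43 kPa: Δp = 510 hPa = 51000 Pa, q̄ = 0.00567 kg/kg → 0.00567 × 51000 / 9.8 = 29.51 mm
Layer 43–25 kPa: Δp = 180 hPa = 18000 Pa, q̄ = 0.00223 kg/kg → 0.00223 × 18000 / 9.8 = 4.10 mm
PW = 11.87 + 29.51 + 4.10 = 45.48 ≈ 45.5 mm.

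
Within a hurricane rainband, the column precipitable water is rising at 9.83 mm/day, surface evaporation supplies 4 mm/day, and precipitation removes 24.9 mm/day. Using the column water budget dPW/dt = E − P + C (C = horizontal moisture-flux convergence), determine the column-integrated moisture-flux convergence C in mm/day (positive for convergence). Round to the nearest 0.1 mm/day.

dPW/dt = +9.83 mm/day.
C = dPW/dt − E + P = (+9.83) − 4 + 24.9 = 30.7 mm/day.

C ≈ 30.7 mm/day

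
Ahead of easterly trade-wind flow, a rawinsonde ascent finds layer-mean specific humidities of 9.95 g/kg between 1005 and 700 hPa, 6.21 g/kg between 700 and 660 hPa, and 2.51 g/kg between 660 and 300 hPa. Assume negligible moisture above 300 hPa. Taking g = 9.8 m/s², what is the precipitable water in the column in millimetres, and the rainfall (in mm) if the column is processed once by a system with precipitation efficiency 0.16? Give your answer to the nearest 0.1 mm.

Precipitable water is the column-integrated vapour mass per unit area: PW = (1/g) Σ q̄ Δp, with q in kg/kg and Δp in Pa (1 kg/m² of water = 1 mm).
Layer 1005–700 hPa: Δp = 305 hPa = 30500 Pa, q̄ = 0.00995 kg/kg → 0.00995 × 30500 / 9.8 = 30.97 mm
Layer 700–660 hPa: Δp = 40 hPa = 4000 Pa, q̄ = 0.00621 kg/kg → 0.00621 × 4000 / 9.8 = 2.53 mm
Layer 660–300 hPa: Δp = 360 hPa = 36000 Pa, q̄ = 0.00251 kg/kg → 0.00251 × 36000 / 9.8 = 9.22 mm
PW = 30.97 + 2.53 + 9.22 = 42.72 ≈ 42.7 mm.
Rainfall = ε × PW = 0.16 × 42.7 = 6.8 mm.

PW ≈ 42.7 mm; rainfall ≈ 6.8 mm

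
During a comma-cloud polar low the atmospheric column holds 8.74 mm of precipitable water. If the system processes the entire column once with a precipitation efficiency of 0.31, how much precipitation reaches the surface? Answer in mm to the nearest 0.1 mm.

Precipitation = ε × PW = 0.31 × 8.74 = 2.7 mm.

precipitation ≈ 2.7 mm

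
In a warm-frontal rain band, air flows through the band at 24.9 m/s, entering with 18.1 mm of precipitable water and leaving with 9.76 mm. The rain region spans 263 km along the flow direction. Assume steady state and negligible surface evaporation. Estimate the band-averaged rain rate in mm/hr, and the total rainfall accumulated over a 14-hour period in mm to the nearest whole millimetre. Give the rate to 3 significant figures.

Column moisture flux per unit crosswind length is F = V × PW.
Inflow: F_in = 24.9 × 18.1 = 450.69 mm·m/s
Outflow: F_out = 24.9 × 9.76 = 243.024 mm·m/s
Steady-state rate R = (F_in − F_out)/L = (450.69 − 243.024) / 263000 m = 7.896e-04 mm/s.
R = 7.896e-04 × 3600 = 2.84 mm/hr.
Over 14 h: total = 2.84 × 14 = 39.76 ≈ 40 mm.

R ≈ 2.84 mm/hr; total ≈ 40 mm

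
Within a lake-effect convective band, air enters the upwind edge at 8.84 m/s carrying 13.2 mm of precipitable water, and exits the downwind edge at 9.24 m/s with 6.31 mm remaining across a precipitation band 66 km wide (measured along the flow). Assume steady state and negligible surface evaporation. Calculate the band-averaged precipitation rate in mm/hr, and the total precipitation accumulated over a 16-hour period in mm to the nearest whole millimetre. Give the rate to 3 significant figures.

R ≈ 3.18 mm/hr; total ≈ 51 mm

Column moisture flux per unit crosswind length is F = V × PW.
Inflow: F_in = 8.84 × 13.2 = 116.688 mm·m/s
Outflow: F_out = 9.24 × 6.31 = 58.3044 mm·m/s
Steady-state rate R = (F_in − F_out)/L = (116.688 − 58.3044) / 66000 m = 8.846e-04 mm/s.
R = 8.846e-04 × 3600 = 3.18 mm/hr.
Over 16 h: total = 3.18 × 16 = 50.88 ≈ 51 mm.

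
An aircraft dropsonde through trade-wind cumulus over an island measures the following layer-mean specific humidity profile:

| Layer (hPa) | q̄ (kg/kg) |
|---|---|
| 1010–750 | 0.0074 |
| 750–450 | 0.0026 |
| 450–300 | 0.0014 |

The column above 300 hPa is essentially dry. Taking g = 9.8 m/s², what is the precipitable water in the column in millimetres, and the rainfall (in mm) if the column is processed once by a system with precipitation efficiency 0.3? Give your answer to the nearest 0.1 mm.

PW ≈ 29.7 mm; rainfall ≈ 8.9 mm

Precipitable water is the column-integrated vapour mass per unit area: PW = (1/g) Σ q̄ Δp, with q in kg/kg and Δp in Pa (1 kg/m² of water = 1 mm).
Layer 1010–750 hPa: Δp = 260 hPa = 26000 Pa, q̄ = 0.0074 kg/kg → 0.0074 × 26000 / 9.8 = 19.63 mm
Layer 750–450 hPa: Δp = 300 hPa = 30000 Pa, q̄ = 0.0026 kg/kg → 0.0026 × 30000 / 9.8 = 7.96 mm
Layer 450–300 hPa: Δp = 150 hPa = 15000 Pa, q̄ = 0.0014 kg/kg → 0.0014 × 15000 / 9.8 = 2.14 mm
PW = 19.63 + 7.96 + 2.14 = 29.73 ≈ 29.7 mm.
Rainfall = ε × PW = 0.3 × 29.7 = 8.9 mm.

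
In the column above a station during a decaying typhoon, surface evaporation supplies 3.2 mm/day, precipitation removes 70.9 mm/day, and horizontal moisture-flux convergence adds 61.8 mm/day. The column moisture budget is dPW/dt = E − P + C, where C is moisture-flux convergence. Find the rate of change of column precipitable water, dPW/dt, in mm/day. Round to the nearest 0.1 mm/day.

dPW/dt ≈ -5.9 mm/day

dPW/dt = E − P + C = 3.2 − 70.9 + (61.8) = -5.9 mm/day.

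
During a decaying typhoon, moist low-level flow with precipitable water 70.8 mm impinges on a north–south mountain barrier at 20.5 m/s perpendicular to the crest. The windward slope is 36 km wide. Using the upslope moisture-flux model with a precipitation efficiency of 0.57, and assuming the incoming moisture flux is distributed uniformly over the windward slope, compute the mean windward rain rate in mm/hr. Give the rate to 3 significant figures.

Incoming column moisture flux per unit ridge length: F = V × PW = 20.5 × 70.8 = 1451.4 mm·m/s.
Spread over the 36 km slope with efficiency ε = 0.57: R = ε·F/W = 0.57 × 1451.4 / 36000 m = 2.298e-02 mm/s.
R = 2.298e-02 × 3600 = 82.7 mm/hr.

R ≈ 82.7 mm/hr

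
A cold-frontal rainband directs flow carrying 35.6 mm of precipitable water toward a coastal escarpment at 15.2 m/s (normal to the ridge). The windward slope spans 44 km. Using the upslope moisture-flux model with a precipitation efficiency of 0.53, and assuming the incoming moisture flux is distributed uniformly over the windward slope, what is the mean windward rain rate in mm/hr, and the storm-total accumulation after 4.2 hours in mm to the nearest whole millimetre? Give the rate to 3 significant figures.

Incoming column moisture flux per unit ridge length: F = V × PW = 15.2 × 35.6 = 541.12 mm·m/s.
Spread over the 44 km slope with efficiency ε = 0.53: R = ε·F/W = 0.53 × 541.12 / 44000 m = 6.518e-03 mm/s.
R = 6.518e-03 × 3600 = 23.5 mm/hr.
Over 4.2 h: total = 23.5 × 4.2 = 98.7 ≈ 99 mm.

R ≈ 23.5 mm/hr; total ≈ 99 mm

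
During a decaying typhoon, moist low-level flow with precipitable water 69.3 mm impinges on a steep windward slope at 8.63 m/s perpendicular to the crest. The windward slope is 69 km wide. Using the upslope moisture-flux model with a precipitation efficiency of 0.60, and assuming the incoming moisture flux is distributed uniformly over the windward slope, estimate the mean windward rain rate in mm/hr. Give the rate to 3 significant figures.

Incoming column moisture flux per unit ridge length: F = V × PW = 8.63 × 69.3 = 598.059 mm·m/s.
Spread over the 69 km slope with efficiency ε = 0.60: R = ε·F/W = 0.60 × 598.059 / 69000 m = 5.201e-03 mm/s.
R = 5.201e-03 × 3600 = 18.7 mm/hr.

R ≈ 18.7 mm/hr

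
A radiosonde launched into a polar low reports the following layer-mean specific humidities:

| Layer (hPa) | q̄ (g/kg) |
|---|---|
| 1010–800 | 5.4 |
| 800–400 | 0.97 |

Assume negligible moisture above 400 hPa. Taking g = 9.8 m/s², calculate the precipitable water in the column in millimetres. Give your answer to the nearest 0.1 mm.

PW ≈ 15.5 mm

Precipitable water is the column-integrated vapour mass per unit area: PW = (1/g) Σ q̄ Δp, with q in kg/kg and Δp in Pa (1 kg/m² of water = 1 mm).
Layer 1010–800 hPa: Δp = 210 hPa = 21000 Pa, q̄ = 0.0054 kg/kg → 0.0054 × 21000 / 9.8 = 11.57 mm
Layer 800–400 hPa: Δp = 400 hPa = 40000 Pa, q̄ = 0.00097 kg/kg → 0.00097 × 40000 / 9.8 = 3.96 mm
PW = 11.57 + 3.96 = 15.53 ≈ 15.5 mm.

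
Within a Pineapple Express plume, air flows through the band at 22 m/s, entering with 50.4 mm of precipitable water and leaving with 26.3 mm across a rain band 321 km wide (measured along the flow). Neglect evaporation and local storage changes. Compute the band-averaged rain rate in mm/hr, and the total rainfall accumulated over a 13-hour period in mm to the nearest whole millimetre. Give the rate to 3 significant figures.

Column moisture flux per unit crosswind length is F = V × PW.
Inflow: F_in = 22 × 50.4 = 1108.8 mm·m/s
Outflow: F_out = 22 × 26.3 = 578.6 mm·m/s
Steady-state rate R = (F_in − F_out)/L = (1108.8 − 578.6) / 321000 m = 1.652e-03 mm/s.
R = 1.652e-03 × 3600 = 5.95 mm/hr.
Over 13 h: total = 5.95 × 13 = 77.35 ≈ 77 mm.

R ≈ 5.95 mm/hr; total ≈ 77 mm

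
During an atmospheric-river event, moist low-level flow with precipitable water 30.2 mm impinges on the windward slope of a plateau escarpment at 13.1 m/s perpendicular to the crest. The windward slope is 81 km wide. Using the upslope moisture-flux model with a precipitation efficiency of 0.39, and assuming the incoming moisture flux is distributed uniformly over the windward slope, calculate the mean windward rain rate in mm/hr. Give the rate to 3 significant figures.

Incoming column moisture flux per unit ridge length: F = V × PW = 13.1 × 30.2 = 395.62 mm·m/s.
Spread over the 81 km slope with efficiency ε = 0.39: R = ε·F/W = 0.39 × 395.62 / 81000 m = 1.905e-03 mm/s.
R = 1.905e-03 × 3600 = 6.86 mm/hr.

R ≈ 6.86 mm/hr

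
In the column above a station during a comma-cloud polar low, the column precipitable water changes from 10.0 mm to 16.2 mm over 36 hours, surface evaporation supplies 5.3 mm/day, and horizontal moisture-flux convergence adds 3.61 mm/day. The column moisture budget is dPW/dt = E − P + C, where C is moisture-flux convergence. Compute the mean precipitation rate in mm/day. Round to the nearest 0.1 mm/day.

P ≈ 4.8 mm/day

dPW/dt = (16.2 − 10.0) mm / (36/24 day) = +4.133 mm/day.
P = E + C − dPW/dt = 5.3 + (3.61) − (+4.133) = 4.8 mm/day.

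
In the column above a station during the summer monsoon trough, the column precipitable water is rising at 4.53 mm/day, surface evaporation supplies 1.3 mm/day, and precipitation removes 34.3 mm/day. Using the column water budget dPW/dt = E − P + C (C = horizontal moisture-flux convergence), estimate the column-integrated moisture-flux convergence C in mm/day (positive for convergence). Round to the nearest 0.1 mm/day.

C ≈ 37.5 mm/day

dPW/dt = +4.53 mm/day.
C = dPW/dt − E + P = (+4.53) − 1.3 + 34.3 = 37.5 mm/day.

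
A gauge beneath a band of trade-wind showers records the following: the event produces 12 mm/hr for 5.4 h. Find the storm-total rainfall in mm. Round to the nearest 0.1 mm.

total ≈ 64.8 mm

Total = Σ Rᵢ Δtᵢ = 12 × 5.4
      = 64.8 = 64.8 mm.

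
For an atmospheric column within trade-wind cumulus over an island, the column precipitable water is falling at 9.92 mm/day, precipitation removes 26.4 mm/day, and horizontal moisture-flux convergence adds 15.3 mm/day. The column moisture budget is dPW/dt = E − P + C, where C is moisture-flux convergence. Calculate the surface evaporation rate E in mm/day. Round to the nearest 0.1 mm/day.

dPW/dt = -9.92 mm/day.
E = dPW/dt + P − C = (-9.92) + 26.4 − (15.3) = 1.2 mm/day.

E ≈ 1.2 mm/day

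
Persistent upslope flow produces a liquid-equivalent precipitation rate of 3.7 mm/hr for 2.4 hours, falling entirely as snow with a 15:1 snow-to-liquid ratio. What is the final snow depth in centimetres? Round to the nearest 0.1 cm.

Liquid-equivalent depth = 3.7 × 2.4 = 8.88 mm.
Snow depth = 8.88 mm × 15 = 133.2 mm = 13.3 cm.

snow depth ≈ 13.3 cm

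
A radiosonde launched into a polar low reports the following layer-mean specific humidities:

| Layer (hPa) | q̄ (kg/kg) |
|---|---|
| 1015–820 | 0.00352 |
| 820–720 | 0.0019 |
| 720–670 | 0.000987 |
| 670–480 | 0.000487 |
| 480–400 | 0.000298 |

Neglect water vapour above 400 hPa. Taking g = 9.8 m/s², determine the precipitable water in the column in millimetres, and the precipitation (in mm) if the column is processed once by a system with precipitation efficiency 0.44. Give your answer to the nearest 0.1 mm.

PW ≈ 10.6 mm; precipitation ≈ 4.7 mm

Precipitable water is the column-integrated vapour mass per unit area: PW = (1/g) Σ q̄ Δp, with q in kg/kg and Δp in Pa (1 kg/m² of water = 1 mm).
Layer 1015–820 hPa: Δp = 195 hPa = 19500 Pa, q̄ = 0.00352 kg/kg → 0.00352 × 19500 / 9.8 = 7.00 mm
Layer 820–720 hPa: Δp = 100 hPa = 10000 Pa, q̄ = 0.0019 kg/kg → 0.0019 × 10000 / 9.8 = 1.94 mm
Layer 720–670 hPa: Δp = 50 hPa = 5000 Pa, q̄ = 0.000987 kg/kg → 0.000987 × 5000 / 9.8 = 0.50 mm
Layer 670–480 hPa: Δp = 190 hPa = 19000 Pa, q̄ = 0.000487 kg/kg → 0.000487 × 19000 / 9.8 = 0.94 mm
Layer 480–400 hPa: Δp = 80 hPa = 8000 Pa, q̄ = 0.000298 kg/kg → 0.000298 × 8000 / 9.8 = 0.24 mm
PW = 7.00 + 1.94 + 0.50 + 0.94 + 0.24 = 10.62 ≈ 10.6 mm.
Precipitation = ε × PW = 0.44 × 10.6 = 4.7 mm.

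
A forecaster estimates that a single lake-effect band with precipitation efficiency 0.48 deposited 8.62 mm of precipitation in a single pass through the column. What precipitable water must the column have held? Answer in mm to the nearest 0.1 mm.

PW ≈ 18.0 mm

PW = precipitation / ε = 8.62 / 0.48 = 18.0 mm.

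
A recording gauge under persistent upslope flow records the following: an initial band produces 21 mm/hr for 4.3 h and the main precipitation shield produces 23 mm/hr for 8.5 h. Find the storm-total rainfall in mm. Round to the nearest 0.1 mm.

total ≈ 285.8 mm

Total = Σ Rᵢ Δtᵢ = 21 × 4.3 + 23 × 8.5
      = 90.3 + 195.5 = 285.8 mm.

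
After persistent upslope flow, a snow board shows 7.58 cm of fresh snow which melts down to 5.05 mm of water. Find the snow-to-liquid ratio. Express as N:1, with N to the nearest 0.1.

Ratio = snow depth / SWE = 75.8 mm / 5.05 mm = 15.0, i.e. 15.0:1.

ratio ≈ 15.0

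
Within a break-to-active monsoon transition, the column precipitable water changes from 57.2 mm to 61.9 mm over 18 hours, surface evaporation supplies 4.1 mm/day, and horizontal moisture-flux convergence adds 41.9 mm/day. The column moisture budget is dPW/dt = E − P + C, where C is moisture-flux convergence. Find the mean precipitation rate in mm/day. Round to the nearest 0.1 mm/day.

dPW/dt = (61.9 − 57.2) mm / (18/24 day) = +6.267 mm/day.
P = E + C − dPW/dt = 4.1 + (41.9) − (+6.267) = 39.7 mm/day.

P ≈ 39.7 mm/day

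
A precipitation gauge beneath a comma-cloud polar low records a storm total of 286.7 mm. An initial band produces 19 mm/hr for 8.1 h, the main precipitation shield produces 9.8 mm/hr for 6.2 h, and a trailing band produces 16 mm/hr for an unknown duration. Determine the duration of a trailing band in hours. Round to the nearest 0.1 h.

duration ≈ 4.5 h

Known phases: 19 × 8.1 + 9.8 × 6.2 = 153.9 + 60.76 = 214.66 mm.
Remaining depth = 286.7 − 214.66 = 72.04 mm.
Duration = 72.04 / 16 = 4.5 h.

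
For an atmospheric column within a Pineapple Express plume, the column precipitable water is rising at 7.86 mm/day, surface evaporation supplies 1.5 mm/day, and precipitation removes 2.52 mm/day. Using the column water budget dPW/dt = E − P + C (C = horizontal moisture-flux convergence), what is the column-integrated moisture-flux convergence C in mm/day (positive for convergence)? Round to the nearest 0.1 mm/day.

dPW/dt = +7.86 mm/day.
C = dPW/dt − E + P = (+7.86) − 1.5 + 2.52 = 8.9 mm/day.

C ≈ 8.9 mm/day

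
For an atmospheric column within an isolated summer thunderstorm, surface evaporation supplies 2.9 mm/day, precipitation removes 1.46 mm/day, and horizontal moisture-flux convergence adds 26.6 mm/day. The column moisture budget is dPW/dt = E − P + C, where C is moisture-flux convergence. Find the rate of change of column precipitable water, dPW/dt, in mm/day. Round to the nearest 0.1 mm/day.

dPW/dt ≈ 28.0 mm/day

dPW/dt = E − P + C = 2.9 − 1.46 + (26.6) = 28.0 mm/day.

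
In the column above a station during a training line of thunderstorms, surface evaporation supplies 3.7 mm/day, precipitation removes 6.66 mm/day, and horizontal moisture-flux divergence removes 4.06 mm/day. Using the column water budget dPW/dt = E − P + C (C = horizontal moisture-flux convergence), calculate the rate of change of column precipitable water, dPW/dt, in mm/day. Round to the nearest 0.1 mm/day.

dPW/dt = E − P + C = 3.7 − 6.66 + (-4.06) = -7.0 mm/day.

dPW/dt ≈ -7.0 mm/day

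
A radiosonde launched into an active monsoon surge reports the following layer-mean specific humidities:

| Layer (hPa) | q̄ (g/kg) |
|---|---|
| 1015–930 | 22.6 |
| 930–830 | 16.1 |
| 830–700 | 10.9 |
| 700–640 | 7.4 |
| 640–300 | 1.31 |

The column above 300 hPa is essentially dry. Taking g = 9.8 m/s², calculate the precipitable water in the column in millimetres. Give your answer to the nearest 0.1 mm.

PW ≈ 59.6 mm

Precipitable water is the column-integrated vapour mass per unit area: PW = (1/g) Σ q̄ Δp, with q in kg/kg and Δp in Pa (1 kg/m² of water = 1 mm).
Layer 1015–930 hPa: Δp = 85 hPa = 8500 Pa, q̄ = 0.0226 kg/kg → 0.0226 × 8500 / 9.8 = 19.60 mm
Layer 930–830 hPa: Δp = 100 hPa = 10000 Pa, q̄ = 0.0161 kg/kg → 0.0161 × 10000 / 9.8 = 16.43 mm
Layer 830–700 hPa: Δp = 130 hPa = 13000 Pa, q̄ = 0.0109 kg/kg → 0.0109 × 13000 / 9.8 = 14.46 mm
Layer 700–640 hPa: Δp = 60 hPa = 6000 Pa, q̄ = 0.0074 kg/kg → 0.0074 × 6000 / 9.8 = 4.53 mm
Layer 640–300 hPa: Δp = 340 hPa = 34000 Pa, q̄ = 0.00131 kg/kg → 0.00131 × 34000 / 9.8 = 4.54 mm
PW = 19.60 + 16.43 + 14.46 + 4.53 + 4.54 = 59.56 ≈ 59.6 mm.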